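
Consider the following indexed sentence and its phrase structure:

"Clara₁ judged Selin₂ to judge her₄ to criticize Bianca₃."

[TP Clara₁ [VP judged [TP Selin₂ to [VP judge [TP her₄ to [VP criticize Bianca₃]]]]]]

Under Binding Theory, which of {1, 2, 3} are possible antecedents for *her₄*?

{1}

*her* is a pronoun, so Principle B applies: it must be free in its binding domain.
Binding domain of *her₄*: the embedded TP, whose subject is Selin₂.
*Clara₁* c-commands the pronoun but from outside its binding domain, and is not c-commanded by it → coindexation permitted.
*Selin₂* c-commands the pronoun within its binding domain → coindexation would violate Principle B.
*Bianca₃*: the pronoun c-commands this R-expression → coindexation would violate Principle C on *Bianca₃*.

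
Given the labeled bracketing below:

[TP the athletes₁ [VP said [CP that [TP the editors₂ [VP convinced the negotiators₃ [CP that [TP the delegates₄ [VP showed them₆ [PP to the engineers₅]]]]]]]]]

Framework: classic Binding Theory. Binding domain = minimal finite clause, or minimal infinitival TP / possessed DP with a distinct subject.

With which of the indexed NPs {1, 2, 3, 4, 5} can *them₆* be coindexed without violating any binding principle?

*them* is a pronoun, so Principle B applies: it must be free in its binding domain.
Binding domain of *them₆*: the embedded TP, whose subject is the delegates₄.
*the athletes₁* c-commands the pronoun but from outside its binding domain, and is not c-commanded by it → coindexation permitted.
*the editors₂* c-commands the pronoun but from outside its binding domain, and is not c-commanded by it → coindexation permitted.
*the negotiators₃* c-commands the pronoun but from outside its binding domain, and is not c-commanded by it → coindexation permitted.
*the delegates₄* c-commands the pronoun within its binding domain → coindexation would violate Principle B.
*the engineers₅*: the pronoun c-commands this R-expression → coindexation would violate Principle C on *the engineers₅*.

{1, 2, 3}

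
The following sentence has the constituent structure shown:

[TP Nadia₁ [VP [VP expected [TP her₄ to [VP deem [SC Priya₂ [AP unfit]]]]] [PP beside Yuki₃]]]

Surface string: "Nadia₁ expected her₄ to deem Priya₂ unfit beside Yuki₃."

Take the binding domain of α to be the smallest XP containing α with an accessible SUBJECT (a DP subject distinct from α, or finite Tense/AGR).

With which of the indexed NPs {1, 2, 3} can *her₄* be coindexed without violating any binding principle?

{3}

*her* is a pronoun, so Principle B applies: it must be free in its binding domain.
Binding domain of *her₄*: the matrix TP, whose subject is Nadia₁.
*Nadia₁* c-commands the pronoun within its binding domain → coindexation would violate Principle B.
*Priya₂*: the pronoun c-commands this R-expression → coindexation would violate Principle C on *Priya₂*.
*Yuki₃* and the pronoun do not c-command one another → neither Principle B nor Principle C is at stake; coindexation permitted.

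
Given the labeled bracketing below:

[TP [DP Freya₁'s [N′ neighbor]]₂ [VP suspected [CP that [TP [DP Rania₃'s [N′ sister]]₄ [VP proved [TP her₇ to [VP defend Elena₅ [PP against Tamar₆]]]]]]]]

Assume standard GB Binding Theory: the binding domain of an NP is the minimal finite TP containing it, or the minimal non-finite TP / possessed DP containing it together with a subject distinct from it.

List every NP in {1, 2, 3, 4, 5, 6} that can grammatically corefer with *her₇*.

*her* is a pronoun, so Principle B applies: it must be free in its binding domain.
Binding domain of *her₇*: the embedded TP, whose subject is [Rania₃'s sister]₄.
*Freya₁* and the pronoun do not c-command one another → neither Principle B nor Principle C is at stake; coindexation permitted.
*[Freya₁'s neighbor]₂* c-commands the pronoun but from outside its binding domain, and is not c-commanded by it → coindexation permitted.
*Rania₃* and the pronoun do not c-command one another → neither Principle B nor Principle C is at stake; coindexation permitted.
*[Rania₃'s sister]₄* c-commands the pronoun within its binding domain → coindexation would violate Principle B.
*Elena₅*: the pronoun c-commands this R-expression → coindexation would violate Principle C on *Elena₅*.
*Tamar₆*: the pronoun c-commands this R-expression → coindexation would violate Principle C on *Tamar₆*.

{1, 2, 3}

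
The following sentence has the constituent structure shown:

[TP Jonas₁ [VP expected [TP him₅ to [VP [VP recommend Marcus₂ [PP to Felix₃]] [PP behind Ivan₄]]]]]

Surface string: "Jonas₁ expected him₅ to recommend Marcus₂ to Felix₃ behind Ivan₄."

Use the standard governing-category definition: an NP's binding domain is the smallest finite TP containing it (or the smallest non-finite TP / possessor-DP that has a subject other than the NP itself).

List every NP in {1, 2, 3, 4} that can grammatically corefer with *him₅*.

*him* is a pronoun, so Principle B applies: it must be free in its binding domain.
Binding domain of *him₅*: the matrix TP, whose subject is Jonas₁.
*Jonas₁* c-commands the pronoun within its binding domain → coindexation would violate Principle B.
*Marcus₂*: the pronoun c-commands this R-expression → coindexation would violate Principle C on *Marcus₂*.
*Felix₃*: the pronoun c-commands this R-expression → coindexation would violate Principle C on *Felix₃*.
*Ivan₄*: the pronoun c-commands this R-expression → coindexation would violate Principle C on *Ivan₄*.

none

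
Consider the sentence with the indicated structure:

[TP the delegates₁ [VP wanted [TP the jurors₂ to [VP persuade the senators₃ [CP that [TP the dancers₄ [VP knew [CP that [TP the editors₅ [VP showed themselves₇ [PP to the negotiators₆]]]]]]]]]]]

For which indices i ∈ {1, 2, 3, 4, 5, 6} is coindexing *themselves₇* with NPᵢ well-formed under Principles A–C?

*themselves* is an anaphor, so Principle A applies: it must be bound in its binding domain.
Binding domain of *themselves₇*: the embedded TP, whose subject is the editors₅.
*the delegates₁* c-commands the anaphor but is outside its binding domain → cannot satisfy Principle A.
*the jurors₂* c-commands the anaphor but is outside its binding domain → cannot satisfy Principle A.
*the senators₃* c-commands the anaphor but is outside its binding domain → cannot satisfy Principle A.
*the dancers₄* c-commands the anaphor but is outside its binding domain → cannot satisfy Principle A.
*the editors₅* c-commands the anaphor within its binding domain → licit binder.
*the negotiators₆* does not c-command the anaphor → cannot bind it.

{5}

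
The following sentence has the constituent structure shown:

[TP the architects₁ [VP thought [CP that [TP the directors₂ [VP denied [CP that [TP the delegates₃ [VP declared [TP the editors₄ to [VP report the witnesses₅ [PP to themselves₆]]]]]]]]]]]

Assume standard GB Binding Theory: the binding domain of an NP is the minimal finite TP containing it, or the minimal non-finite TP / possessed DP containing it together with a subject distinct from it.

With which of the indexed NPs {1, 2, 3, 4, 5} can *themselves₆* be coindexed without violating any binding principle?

{4, 5}

*themselves* is an anaphor, so Principle A applies: it must be bound in its binding domain.
Binding domain of *themselves₆*: the embedded TP, whose subject is the editors₄.
*the architects₁* c-commands the anaphor but is outside its binding domain → cannot satisfy Principle A.
*the directors₂* c-commands the anaphor but is outside its binding domain → cannot satisfy Principle A.
*the delegates₃* c-commands the anaphor but is outside its binding domain → cannot satisfy Principle A.
*the editors₄* c-commands the anaphor within its binding domain → licit binder.
*the witnesses₅* c-commands the anaphor within its binding domain → licit binder.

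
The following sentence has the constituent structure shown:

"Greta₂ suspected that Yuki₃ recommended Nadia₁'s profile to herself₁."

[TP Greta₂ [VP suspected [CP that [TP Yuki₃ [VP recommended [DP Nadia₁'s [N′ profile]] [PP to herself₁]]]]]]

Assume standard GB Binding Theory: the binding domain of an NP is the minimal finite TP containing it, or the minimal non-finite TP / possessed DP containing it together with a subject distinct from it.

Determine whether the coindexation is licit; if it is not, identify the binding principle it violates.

Principle A

The two coindexed NPs are *Nadia₁* and *herself₁*.
*herself₁* is an anaphor. Principle A requires it to be bound within its binding domain — the embedded TP, whose subject is Yuki₃.
Within that domain it is c-commanded by *Yuki₃*, which does not share its index.
*Nadia₁* does not c-command the anaphor at all.
The anaphor is unbound in its domain → Principle A violation.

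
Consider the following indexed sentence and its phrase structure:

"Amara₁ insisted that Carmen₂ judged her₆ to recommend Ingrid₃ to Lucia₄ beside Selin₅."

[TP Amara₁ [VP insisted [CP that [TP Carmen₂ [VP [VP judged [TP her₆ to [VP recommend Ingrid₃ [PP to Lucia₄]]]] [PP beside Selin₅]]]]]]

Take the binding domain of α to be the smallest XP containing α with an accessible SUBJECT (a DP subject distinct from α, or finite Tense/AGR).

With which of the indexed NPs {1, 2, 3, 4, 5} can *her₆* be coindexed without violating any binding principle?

*her* is a pronoun, so Principle B applies: it must be free in its binding domain.
Binding domain of *her₆*: the embedded TP, whose subject is Carmen₂.
*Amara₁* c-commands the pronoun but from outside its binding domain, and is not c-commanded by it → coindexation permitted.
*Carmen₂* c-commands the pronoun within its binding domain → coindexation would violate Principle B.
*Ingrid₃*: the pronoun c-commands this R-expression → coindexation would violate Principle C on *Ingrid₃*.
*Lucia₄*: the pronoun c-commands this R-expression → coindexation would violate Principle C on *Lucia₄*.
*Selin₅* and the pronoun do not c-command one another → neither Principle B nor Principle C is at stake; coindexation permitted.

{1, 5}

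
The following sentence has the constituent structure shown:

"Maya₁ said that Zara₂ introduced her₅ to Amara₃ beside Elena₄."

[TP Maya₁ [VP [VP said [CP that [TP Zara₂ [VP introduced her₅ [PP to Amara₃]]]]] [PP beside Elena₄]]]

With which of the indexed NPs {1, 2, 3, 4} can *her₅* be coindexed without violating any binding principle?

*her* is a pronoun, so Principle B applies: it must be free in its binding domain.
Binding domain of *her₅*: the embedded TP, whose subject is Zara₂.
*Maya₁* c-commands the pronoun but from outside its binding domain, and is not c-commanded by it → coindexation permitted.
*Zara₂* c-commands the pronoun within its binding domain → coindexation would violate Principle B.
*Amara₃*: the pronoun c-commands this R-expression → coindexation would violate Principle C on *Amara₃*.
*Elena₄* and the pronoun do not c-command one another → neither Principle B nor Principle C is at stake; coindexation permitted.

{1, 4}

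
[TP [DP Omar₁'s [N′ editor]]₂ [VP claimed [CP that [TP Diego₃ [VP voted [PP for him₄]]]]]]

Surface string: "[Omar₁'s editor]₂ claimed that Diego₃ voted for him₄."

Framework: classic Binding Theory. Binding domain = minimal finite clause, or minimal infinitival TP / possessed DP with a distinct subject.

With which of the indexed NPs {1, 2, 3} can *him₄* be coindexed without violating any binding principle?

{1, 2}

*him* is a pronoun, so Principle B applies: it must be free in its binding domain.
Binding domain of *him₄*: the embedded TP, whose subject is Diego₃.
*Omar₁* and the pronoun do not c-command one another → neither Principle B nor Principle C is at stake; coindexation permitted.
*[Omar₁'s editor]₂* c-commands the pronoun but from outside its binding domain, and is not c-commanded by it → coindexation permitted.
*Diego₃* c-commands the pronoun within its binding domain → coindexation would violate Principle B.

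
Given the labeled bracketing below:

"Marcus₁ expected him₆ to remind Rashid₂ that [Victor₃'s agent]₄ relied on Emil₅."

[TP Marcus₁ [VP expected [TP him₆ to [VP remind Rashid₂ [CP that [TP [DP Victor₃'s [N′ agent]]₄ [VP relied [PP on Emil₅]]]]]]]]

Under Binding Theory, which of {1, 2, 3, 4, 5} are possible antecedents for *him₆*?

none

*him* is a pronoun, so Principle B applies: it must be free in its binding domain.
Binding domain of *him₆*: the matrix TP, whose subject is Marcus₁.
*Marcus₁* c-commands the pronoun within its binding domain → coindexation would violate Principle B.
*Rashid₂*: the pronoun c-commands this R-expression → coindexation would violate Principle C on *Rashid₂*.
*Victor₃*: the pronoun c-commands this R-expression → coindexation would violate Principle C on *Victor₃*.
*[Victor₃'s agent]₄*: the pronoun c-commands this R-expression → coindexation would violate Principle C on *[Victor₃'s agent]₄*.
*Emil₅*: the pronoun c-commands this R-expression → coindexation would violate Principle C on *Emil₅*.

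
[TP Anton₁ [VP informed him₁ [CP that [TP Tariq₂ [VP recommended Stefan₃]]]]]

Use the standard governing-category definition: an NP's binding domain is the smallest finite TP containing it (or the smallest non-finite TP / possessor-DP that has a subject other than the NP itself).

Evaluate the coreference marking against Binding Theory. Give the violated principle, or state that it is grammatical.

The two coindexed NPs are *Anton₁* and *him₁*.
*him₁* is a pronoun. Its binding domain is the matrix TP, whose subject is Anton₁.
*Anton₁* c-commands it within that domain and carries the same index.
The pronoun is locally bound → Principle B violation.

Principle B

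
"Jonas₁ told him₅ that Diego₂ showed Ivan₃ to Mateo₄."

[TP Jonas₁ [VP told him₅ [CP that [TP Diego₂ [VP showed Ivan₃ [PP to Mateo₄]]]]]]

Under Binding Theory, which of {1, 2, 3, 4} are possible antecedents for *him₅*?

none

*him* is a pronoun, so Principle B applies: it must be free in its binding domain.
Binding domain of *him₅*: the matrix TP, whose subject is Jonas₁.
*Jonas₁* c-commands the pronoun within its binding domain → coindexation would violate Principle B.
*Diego₂*: the pronoun c-commands this R-expression → coindexation would violate Principle C on *Diego₂*.
*Ivan₃*: the pronoun c-commands this R-expression → coindexation would violate Principle C on *Ivan₃*.
*Mateo₄*: the pronoun c-commands this R-expression → coindexation would violate Principle C on *Mateo₄*.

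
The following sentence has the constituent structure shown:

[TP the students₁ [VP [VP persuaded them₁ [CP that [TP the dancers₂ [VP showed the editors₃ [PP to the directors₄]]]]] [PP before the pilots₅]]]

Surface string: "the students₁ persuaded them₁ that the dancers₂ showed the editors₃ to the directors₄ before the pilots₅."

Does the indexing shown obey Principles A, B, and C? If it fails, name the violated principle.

The two coindexed NPs are *the students₁* and *them₁*.
*them₁* is a pronoun. Its binding domain is the matrix TP, whose subject is the students₁.
*the students₁* c-commands it within that domain and carries the same index.
The pronoun is locally bound → Principle B violation.

Principle B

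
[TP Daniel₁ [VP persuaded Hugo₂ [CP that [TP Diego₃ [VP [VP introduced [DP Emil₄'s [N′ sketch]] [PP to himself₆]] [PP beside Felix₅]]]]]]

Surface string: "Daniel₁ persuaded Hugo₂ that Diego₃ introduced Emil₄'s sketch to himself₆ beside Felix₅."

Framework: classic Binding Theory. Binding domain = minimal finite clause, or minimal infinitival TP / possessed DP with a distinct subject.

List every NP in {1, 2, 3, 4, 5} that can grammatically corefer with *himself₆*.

*himself* is an anaphor, so Principle A applies: it must be bound in its binding domain.
Binding domain of *himself₆*: the embedded TP, whose subject is Diego₃.
*Daniel₁* c-commands the anaphor but is outside its binding domain → cannot satisfy Principle A.
*Hugo₂* c-commands the anaphor but is outside its binding domain → cannot satisfy Principle A.
*Diego₃* c-commands the anaphor within its binding domain → licit binder.
*Emil₄* does not c-command the anaphor → cannot bind it.
*Felix₅* does not c-command the anaphor → cannot bind it.

{3}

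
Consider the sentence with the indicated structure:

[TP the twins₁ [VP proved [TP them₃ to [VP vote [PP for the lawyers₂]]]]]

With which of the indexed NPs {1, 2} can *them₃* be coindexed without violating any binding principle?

none

*them* is a pronoun, so Principle B applies: it must be free in its binding domain.
Binding domain of *them₃*: the matrix TP, whose subject is the twins₁.
*the twins₁* c-commands the pronoun within its binding domain → coindexation would violate Principle B.
*the lawyers₂*: the pronoun c-commands this R-expression → coindexation would violate Principle C on *the lawyers₂*.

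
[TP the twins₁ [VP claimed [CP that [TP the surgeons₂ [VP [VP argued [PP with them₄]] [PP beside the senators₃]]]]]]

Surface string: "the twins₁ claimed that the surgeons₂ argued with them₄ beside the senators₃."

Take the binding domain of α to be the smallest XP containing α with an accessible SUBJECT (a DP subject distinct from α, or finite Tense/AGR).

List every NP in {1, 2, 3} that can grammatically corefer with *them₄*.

*them* is a pronoun, so Principle B applies: it must be free in its binding domain.
Binding domain of *them₄*: the embedded TP, whose subject is the surgeons₂.
*the twins₁* c-commands the pronoun but from outside its binding domain, and is not c-commanded by it → coindexation permitted.
*the surgeons₂* c-commands the pronoun within its binding domain → coindexation would violate Principle B.
*the senators₃* and the pronoun do not c-command one another → neither Principle B nor Principle C is at stake; coindexation permitted.

{1, 3}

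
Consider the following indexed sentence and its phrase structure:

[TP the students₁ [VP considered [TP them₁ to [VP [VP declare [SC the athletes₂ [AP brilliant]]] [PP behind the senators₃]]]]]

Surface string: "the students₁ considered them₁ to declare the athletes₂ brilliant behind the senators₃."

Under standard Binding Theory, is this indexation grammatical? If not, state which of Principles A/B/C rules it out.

Principle B

The two coindexed NPs are *the students₁* and *them₁*.
*them₁* is a pronoun. Its binding domain is the matrix TP, whose subject is the students₁.
*the students₁* c-commands it within that domain and carries the same index.
The pronoun is locally bound → Principle B violation.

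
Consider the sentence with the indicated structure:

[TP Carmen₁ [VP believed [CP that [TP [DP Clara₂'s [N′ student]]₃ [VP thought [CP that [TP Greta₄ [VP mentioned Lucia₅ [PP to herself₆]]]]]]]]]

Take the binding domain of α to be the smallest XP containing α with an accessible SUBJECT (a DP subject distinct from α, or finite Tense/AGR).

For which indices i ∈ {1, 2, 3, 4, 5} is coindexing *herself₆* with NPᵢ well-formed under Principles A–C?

{4, 5}

*herself* is an anaphor, so Principle A applies: it must be bound in its binding domain.
Binding domain of *herself₆*: the embedded TP, whose subject is Greta₄.
*Carmen₁* c-commands the anaphor but is outside its binding domain → cannot satisfy Principle A.
*Clara₂* does not c-command the anaphor → cannot bind it.
*[Clara₂'s student]₃* c-commands the anaphor but is outside its binding domain → cannot satisfy Principle A.
*Greta₄* c-commands the anaphor within its binding domain → licit binder.
*Lucia₅* c-commands the anaphor within its binding domain → licit binder.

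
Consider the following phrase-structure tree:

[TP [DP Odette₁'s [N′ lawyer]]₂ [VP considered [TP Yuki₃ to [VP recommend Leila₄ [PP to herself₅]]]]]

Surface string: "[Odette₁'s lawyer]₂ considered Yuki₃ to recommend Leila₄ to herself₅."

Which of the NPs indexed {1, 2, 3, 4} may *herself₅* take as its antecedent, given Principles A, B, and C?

*herself* is an anaphor, so Principle A applies: it must be bound in its binding domain.
Binding domain of *herself₅*: the embedded TP, whose subject is Yuki₃.
*Odette₁* does not c-command the anaphor → cannot bind it.
*[Odette₁'s lawyer]₂* c-commands the anaphor but is outside its binding domain → cannot satisfy Principle A.
*Yuki₃* c-commands the anaphor within its binding domain → licit binder.
*Leila₄* c-commands the anaphor within its binding domain → licit binder.

{3, 4}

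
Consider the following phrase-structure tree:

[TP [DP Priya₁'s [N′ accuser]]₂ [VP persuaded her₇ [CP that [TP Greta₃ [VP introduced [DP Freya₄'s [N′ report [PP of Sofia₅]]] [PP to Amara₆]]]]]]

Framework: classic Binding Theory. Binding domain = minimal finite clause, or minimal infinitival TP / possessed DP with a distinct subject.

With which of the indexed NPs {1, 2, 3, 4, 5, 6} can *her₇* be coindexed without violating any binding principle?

{1}

*her* is a pronoun, so Principle B applies: it must be free in its binding domain.
Binding domain of *her₇*: the matrix TP, whose subject is [Priya₁'s accuser]₂.
*Priya₁* and the pronoun do not c-command one another → neither Principle B nor Principle C is at stake; coindexation permitted.
*[Priya₁'s accuser]₂* c-commands the pronoun within its binding domain → coindexation would violate Principle B.
*Greta₃*: the pronoun c-commands this R-expression → coindexation would violate Principle C on *Greta₃*.
*Freya₄*: the pronoun c-commands this R-expression → coindexation would violate Principle C on *Freya₄*.
*Sofia₅*: the pronoun c-commands this R-expression → coindexation would violate Principle C on *Sofia₅*.
*Amara₆*: the pronoun c-commands this R-expression → coindexation would violate Principle C on *Amara₆*.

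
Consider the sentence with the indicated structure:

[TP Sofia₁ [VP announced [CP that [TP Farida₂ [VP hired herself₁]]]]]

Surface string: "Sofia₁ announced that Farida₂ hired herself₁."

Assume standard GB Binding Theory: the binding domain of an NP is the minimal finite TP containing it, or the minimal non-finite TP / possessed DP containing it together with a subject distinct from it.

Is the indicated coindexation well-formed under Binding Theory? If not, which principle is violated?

Principle A

The two coindexed NPs are *Sofia₁* and *herself₁*.
*herself₁* is an anaphor. Principle A requires it to be bound within its binding domain — the embedded TP, whose subject is Farida₂.
Within that domain it is c-commanded by *Farida₂*, which does not share its index.
*Sofia₁* does c-command the anaphor, but from outside its binding domain.
The anaphor is unbound in its domain → Principle A violation.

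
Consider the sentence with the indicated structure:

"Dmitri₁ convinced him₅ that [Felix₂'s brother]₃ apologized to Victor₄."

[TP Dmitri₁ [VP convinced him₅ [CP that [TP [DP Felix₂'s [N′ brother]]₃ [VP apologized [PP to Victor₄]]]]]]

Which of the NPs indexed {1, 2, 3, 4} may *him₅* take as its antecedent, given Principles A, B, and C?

none

*him* is a pronoun, so Principle B applies: it must be free in its binding domain.
Binding domain of *him₅*: the matrix TP, whose subject is Dmitri₁.
*Dmitri₁* c-commands the pronoun within its binding domain → coindexation would violate Principle B.
*Felix₂*: the pronoun c-commands this R-expression → coindexation would violate Principle C on *Felix₂*.
*[Felix₂'s brother]₃*: the pronoun c-commands this R-expression → coindexation would violate Principle C on *[Felix₂'s brother]₃*.
*Victor₄*: the pronoun c-commands this R-expression → coindexation would violate Principle C on *Victor₄*.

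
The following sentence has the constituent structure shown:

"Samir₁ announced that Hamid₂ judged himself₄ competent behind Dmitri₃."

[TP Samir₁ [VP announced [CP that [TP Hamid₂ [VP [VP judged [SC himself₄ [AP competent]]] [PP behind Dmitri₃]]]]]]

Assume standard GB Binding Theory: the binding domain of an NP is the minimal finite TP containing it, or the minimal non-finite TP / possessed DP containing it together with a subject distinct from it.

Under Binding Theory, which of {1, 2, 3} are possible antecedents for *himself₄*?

{2}

*himself* is an anaphor, so Principle A applies: it must be bound in its binding domain.
Binding domain of *himself₄*: the embedded TP, whose subject is Hamid₂.
*Samir₁* c-commands the anaphor but is outside its binding domain → cannot satisfy Principle A.
*Hamid₂* c-commands the anaphor within its binding domain → licit binder.
*Dmitri₃* does not c-command the anaphor → cannot bind it.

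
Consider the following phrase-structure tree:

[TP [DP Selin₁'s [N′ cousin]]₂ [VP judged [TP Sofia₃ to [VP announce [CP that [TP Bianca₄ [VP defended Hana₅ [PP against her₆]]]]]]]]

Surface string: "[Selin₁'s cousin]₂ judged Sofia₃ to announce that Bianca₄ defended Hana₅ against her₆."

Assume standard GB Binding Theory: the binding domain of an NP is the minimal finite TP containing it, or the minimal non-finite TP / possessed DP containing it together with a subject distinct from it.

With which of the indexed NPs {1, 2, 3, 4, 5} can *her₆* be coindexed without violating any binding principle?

*her* is a pronoun, so Principle B applies: it must be free in its binding domain.
Binding domain of *her₆*: the embedded TP, whose subject is Bianca₄.
*Selin₁* and the pronoun do not c-command one another → neither Principle B nor Principle C is at stake; coindexation permitted.
*[Selin₁'s cousin]₂* c-commands the pronoun but from outside its binding domain, and is not c-commanded by it → coindexation permitted.
*Sofia₃* c-commands the pronoun but from outside its binding domain, and is not c-commanded by it → coindexation permitted.
*Bianca₄* c-commands the pronoun within its binding domain → coindexation would violate Principle B.
*Hana₅* c-commands the pronoun within its binding domain → coindexation would violate Principle B.

{1, 2, 3}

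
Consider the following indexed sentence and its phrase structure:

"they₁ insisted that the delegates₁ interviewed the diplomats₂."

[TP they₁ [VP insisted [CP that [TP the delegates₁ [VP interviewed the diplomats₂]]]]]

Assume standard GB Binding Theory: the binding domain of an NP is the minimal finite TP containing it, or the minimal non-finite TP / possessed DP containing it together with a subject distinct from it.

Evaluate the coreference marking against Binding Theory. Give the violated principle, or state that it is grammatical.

Principle C

The two coindexed NPs are *they₁* and *the delegates₁*.
*the delegates₁* is an R-expression. Principle C requires it to be free everywhere.
*they₁* c-commands it and carries the same index.
The R-expression is bound → Principle C violation.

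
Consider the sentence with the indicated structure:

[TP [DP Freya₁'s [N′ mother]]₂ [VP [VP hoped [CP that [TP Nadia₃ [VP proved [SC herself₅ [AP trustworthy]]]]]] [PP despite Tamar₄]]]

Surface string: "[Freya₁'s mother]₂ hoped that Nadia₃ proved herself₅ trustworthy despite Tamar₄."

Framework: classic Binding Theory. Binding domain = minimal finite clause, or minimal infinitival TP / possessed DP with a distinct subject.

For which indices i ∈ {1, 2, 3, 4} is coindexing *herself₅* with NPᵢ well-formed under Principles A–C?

*herself* is an anaphor, so Principle A applies: it must be bound in its binding domain.
Binding domain of *herself₅*: the embedded TP, whose subject is Nadia₃.
*Freya₁* does not c-command the anaphor → cannot bind it.
*[Freya₁'s mother]₂* c-commands the anaphor but is outside its binding domain → cannot satisfy Principle A.
*Nadia₃* c-commands the anaphor within its binding domain → licit binder.
*Tamar₄* does not c-command the anaphor → cannot bind it.

{3}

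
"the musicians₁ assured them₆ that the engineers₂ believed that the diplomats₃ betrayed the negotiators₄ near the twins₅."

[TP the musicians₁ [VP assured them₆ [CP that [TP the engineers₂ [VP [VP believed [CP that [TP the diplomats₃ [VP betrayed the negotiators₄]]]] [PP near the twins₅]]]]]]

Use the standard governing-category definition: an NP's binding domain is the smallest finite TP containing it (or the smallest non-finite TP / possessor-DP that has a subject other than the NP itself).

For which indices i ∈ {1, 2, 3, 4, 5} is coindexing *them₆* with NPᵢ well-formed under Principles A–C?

none

*them* is a pronoun, so Principle B applies: it must be free in its binding domain.
Binding domain of *them₆*: the matrix TP, whose subject is the musicians₁.
*the musicians₁* c-commands the pronoun within its binding domain → coindexation would violate Principle B.
*the engineers₂*: the pronoun c-commands this R-expression → coindexation would violate Principle C on *the engineers₂*.
*the diplomats₃*: the pronoun c-commands this R-expression → coindexation would violate Principle C on *the diplomats₃*.
*the negotiators₄*: the pronoun c-commands this R-expression → coindexation would violate Principle C on *the negotiators₄*.
*the twins₅*: the pronoun c-commands this R-expression → coindexation would violate Principle C on *the twins₅*.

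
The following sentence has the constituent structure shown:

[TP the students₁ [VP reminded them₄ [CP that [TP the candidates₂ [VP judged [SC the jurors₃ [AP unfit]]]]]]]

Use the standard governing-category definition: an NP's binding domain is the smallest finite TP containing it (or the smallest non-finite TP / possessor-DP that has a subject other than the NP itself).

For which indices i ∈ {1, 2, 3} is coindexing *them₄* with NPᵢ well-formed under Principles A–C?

*them* is a pronoun, so Principle B applies: it must be free in its binding domain.
Binding domain of *them₄*: the matrix TP, whose subject is the students₁.
*the students₁* c-commands the pronoun within its binding domain → coindexation would violate Principle B.
*the candidates₂*: the pronoun c-commands this R-expression → coindexation would violate Principle C on *the candidates₂*.
*the jurors₃*: the pronoun c-commands this R-expression → coindexation would violate Principle C on *the jurors₃*.

none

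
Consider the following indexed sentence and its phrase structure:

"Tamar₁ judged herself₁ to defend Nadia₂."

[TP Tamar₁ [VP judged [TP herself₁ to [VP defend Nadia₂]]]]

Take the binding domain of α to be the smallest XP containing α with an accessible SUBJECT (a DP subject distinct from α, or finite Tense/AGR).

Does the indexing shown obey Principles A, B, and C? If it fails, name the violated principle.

grammatical

The two coindexed NPs are *Tamar₁* and *herself₁*.
*herself₁* is an anaphor; its binding domain is the matrix TP, whose subject is Tamar₁. *Tamar₁* c-commands it within that domain and shares its index, so Principle A is satisfied.
*Tamar₁* is an R-expression; *herself₁* does not c-command it, and no other NP shares its index, so Principle C is satisfied.
All principles are respected.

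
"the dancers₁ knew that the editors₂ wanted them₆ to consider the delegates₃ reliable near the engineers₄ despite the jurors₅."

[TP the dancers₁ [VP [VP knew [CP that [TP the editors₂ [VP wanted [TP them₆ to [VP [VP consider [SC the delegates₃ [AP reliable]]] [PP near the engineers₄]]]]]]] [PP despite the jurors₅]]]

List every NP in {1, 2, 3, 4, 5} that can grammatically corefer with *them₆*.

{1, 5}

*them* is a pronoun, so Principle B applies: it must be free in its binding domain.
Binding domain of *them₆*: the embedded TP, whose subject is the editors₂.
*the dancers₁* c-commands the pronoun but from outside its binding domain, and is not c-commanded by it → coindexation permitted.
*the editors₂* c-commands the pronoun within its binding domain → coindexation would violate Principle B.
*the delegates₃*: the pronoun c-commands this R-expression → coindexation would violate Principle C on *the delegates₃*.
*the engineers₄*: the pronoun c-commands this R-expression → coindexation would violate Principle C on *the engineers₄*.
*the jurors₅* and the pronoun do not c-command one another → neither Principle B nor Principle C is at stake; coindexation permitted.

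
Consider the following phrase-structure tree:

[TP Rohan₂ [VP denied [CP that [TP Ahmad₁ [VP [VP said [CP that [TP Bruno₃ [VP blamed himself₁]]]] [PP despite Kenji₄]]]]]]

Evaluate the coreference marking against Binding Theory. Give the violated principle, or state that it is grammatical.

The two coindexed NPs are *Ahmad₁* and *himself₁*.
*himself₁* is an anaphor. Principle A requires it to be bound within its binding domain — the embedded TP, whose subject is Bruno₃.
Within that domain it is c-commanded by *Bruno₃*, which does not share its index.
*Ahmad₁* does c-command the anaphor, but from outside its binding domain.
The anaphor is unbound in its domain → Principle A violation.

Principle A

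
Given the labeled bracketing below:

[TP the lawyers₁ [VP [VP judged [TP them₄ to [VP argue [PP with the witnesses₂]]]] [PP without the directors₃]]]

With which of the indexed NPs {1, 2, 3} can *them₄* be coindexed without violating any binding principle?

*them* is a pronoun, so Principle B applies: it must be free in its binding domain.
Binding domain of *them₄*: the matrix TP, whose subject is the lawyers₁.
*the lawyers₁* c-commands the pronoun within its binding domain → coindexation would violate Principle B.
*the witnesses₂*: the pronoun c-commands this R-expression → coindexation would violate Principle C on *the witnesses₂*.
*the directors₃* and the pronoun do not c-command one another → neither Principle B nor Principle C is at stake; coindexation permitted.

{3}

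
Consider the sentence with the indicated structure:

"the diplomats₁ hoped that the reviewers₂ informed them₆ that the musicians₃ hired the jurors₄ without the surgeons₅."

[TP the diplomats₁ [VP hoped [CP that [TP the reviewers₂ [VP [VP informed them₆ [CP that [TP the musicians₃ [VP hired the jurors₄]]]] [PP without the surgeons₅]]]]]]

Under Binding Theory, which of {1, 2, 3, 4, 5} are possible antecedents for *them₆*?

{1, 5}

*them* is a pronoun, so Principle B applies: it must be free in its binding domain.
Binding domain of *them₆*: the embedded TP, whose subject is the reviewers₂.
*the diplomats₁* c-commands the pronoun but from outside its binding domain, and is not c-commanded by it → coindexation permitted.
*the reviewers₂* c-commands the pronoun within its binding domain → coindexation would violate Principle B.
*the musicians₃*: the pronoun c-commands this R-expression → coindexation would violate Principle C on *the musicians₃*.
*the jurors₄*: the pronoun c-commands this R-expression → coindexation would violate Principle C on *the jurors₄*.
*the surgeons₅* and the pronoun do not c-command one another → neither Principle B nor Principle C is at stake; coindexation permitted.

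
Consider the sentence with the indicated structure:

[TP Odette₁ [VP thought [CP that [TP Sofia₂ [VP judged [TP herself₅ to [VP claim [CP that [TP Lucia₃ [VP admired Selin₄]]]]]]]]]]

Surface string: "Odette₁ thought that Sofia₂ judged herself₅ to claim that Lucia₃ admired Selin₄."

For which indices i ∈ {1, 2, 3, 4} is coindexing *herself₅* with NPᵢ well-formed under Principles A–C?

{2}

*herself* is an anaphor, so Principle A applies: it must be bound in its binding domain.
Binding domain of *herself₅*: the embedded TP, whose subject is Sofia₂.
*Odette₁* c-commands the anaphor but is outside its binding domain → cannot satisfy Principle A.
*Sofia₂* c-commands the anaphor within its binding domain → licit binder.
*Lucia₃* does not c-command the anaphor → cannot bind it.
*Selin₄* does not c-command the anaphor → cannot bind it.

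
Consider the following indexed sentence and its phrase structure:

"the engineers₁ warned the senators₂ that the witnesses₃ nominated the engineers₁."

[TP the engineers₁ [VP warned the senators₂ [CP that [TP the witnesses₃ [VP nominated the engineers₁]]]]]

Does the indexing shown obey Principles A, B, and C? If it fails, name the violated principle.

Principle C

The two coindexed NPs are *the engineers₁* (the higher occurrence) and *the engineers₁* (the lower occurrence).
*the engineers₁* (the lower occurrence) is an R-expression. Principle C requires it to be free everywhere.
*the engineers₁* (the higher occurrence) c-commands it and carries the same index.
The R-expression is bound → Principle C violation.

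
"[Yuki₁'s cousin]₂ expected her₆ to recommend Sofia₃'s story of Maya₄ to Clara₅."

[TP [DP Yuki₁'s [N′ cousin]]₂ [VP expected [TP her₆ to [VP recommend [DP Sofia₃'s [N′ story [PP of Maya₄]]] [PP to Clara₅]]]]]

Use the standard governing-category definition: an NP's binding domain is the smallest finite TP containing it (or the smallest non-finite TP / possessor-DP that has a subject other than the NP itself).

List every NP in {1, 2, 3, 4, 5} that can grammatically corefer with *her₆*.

{1}

*her* is a pronoun, so Principle B applies: it must be free in its binding domain.
Binding domain of *her₆*: the matrix TP, whose subject is [Yuki₁'s cousin]₂.
*Yuki₁* and the pronoun do not c-command one another → neither Principle B nor Principle C is at stake; coindexation permitted.
*[Yuki₁'s cousin]₂* c-commands the pronoun within its binding domain → coindexation would violate Principle B.
*Sofia₃*: the pronoun c-commands this R-expression → coindexation would violate Principle C on *Sofia₃*.
*Maya₄*: the pronoun c-commands this R-expression → coindexation would violate Principle C on *Maya₄*.
*Clara₅*: the pronoun c-commands this R-expression → coindexation would violate Principle C on *Clara₅*.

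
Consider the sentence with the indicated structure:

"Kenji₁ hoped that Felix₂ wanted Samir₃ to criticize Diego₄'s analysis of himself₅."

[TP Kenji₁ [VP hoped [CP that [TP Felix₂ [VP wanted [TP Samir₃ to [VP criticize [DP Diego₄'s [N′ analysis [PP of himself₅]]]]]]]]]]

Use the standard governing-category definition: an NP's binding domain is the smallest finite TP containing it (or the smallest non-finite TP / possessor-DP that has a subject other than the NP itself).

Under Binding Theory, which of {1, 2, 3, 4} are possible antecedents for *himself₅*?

{4}

*himself* is an anaphor, so Principle A applies: it must be bound in its binding domain.
Binding domain of *himself₅*: the possessed DP, whose subject is Diego₄.
*Kenji₁* c-commands the anaphor but is outside its binding domain → cannot satisfy Principle A.
*Felix₂* c-commands the anaphor but is outside its binding domain → cannot satisfy Principle A.
*Samir₃* c-commands the anaphor but is outside its binding domain → cannot satisfy Principle A.
*Diego₄* c-commands the anaphor within its binding domain → licit binder.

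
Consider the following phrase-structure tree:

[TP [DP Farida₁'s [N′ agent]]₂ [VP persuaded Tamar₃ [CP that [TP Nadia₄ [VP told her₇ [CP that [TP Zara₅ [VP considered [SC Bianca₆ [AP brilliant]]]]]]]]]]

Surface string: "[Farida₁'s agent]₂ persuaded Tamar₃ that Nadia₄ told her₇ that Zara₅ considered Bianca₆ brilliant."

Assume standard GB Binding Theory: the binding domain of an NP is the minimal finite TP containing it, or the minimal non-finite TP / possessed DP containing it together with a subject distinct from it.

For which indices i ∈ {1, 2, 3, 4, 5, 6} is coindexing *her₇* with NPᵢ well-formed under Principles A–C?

*her* is a pronoun, so Principle B applies: it must be free in its binding domain.
Binding domain of *her₇*: the embedded TP, whose subject is Nadia₄.
*Farida₁* and the pronoun do not c-command one another → neither Principle B nor Principle C is at stake; coindexation permitted.
*[Farida₁'s agent]₂* c-commands the pronoun but from outside its binding domain, and is not c-commanded by it → coindexation permitted.
*Tamar₃* c-commands the pronoun but from outside its binding domain, and is not c-commanded by it → coindexation permitted.
*Nadia₄* c-commands the pronoun within its binding domain → coindexation would violate Principle B.
*Zara₅*: the pronoun c-commands this R-expression → coindexation would violate Principle C on *Zara₅*.
*Bianca₆*: the pronoun c-commands this R-expression → coindexation would violate Principle C on *Bianca₆*.

{1, 2, 3}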